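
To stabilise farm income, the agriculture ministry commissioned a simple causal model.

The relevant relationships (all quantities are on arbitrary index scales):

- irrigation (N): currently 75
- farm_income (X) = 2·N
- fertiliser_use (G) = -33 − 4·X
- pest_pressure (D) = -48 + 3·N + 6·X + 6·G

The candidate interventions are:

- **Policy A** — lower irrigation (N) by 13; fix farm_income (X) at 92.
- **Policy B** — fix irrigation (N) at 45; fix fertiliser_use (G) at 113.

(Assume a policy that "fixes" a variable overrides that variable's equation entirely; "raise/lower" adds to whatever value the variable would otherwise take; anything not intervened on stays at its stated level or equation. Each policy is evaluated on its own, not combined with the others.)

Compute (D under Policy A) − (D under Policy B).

-3021

Policy A (N − 13, X := 92):
  N = 75 − 13 = 62
  X = 92
  G = -33 − 4·92 = -401
  D = -48 + 3·62 + 6·92 + 6·(-401) = -1716
Policy B (N := 45, G := 113):
  N = 45
  X = 0 + 2·45 = 90
  G = 113
  D = -48 + 3·45 + 6·90 + 6·113 = 1305
D: -1716 − 1305 = -3021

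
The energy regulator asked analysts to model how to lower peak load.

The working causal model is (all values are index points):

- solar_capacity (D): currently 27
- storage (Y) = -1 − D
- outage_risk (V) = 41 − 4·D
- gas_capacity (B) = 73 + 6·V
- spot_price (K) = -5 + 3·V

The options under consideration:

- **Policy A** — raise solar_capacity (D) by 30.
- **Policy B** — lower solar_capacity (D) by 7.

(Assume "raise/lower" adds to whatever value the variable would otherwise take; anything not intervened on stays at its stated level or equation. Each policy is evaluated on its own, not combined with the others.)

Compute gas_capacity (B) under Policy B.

-161

Policy B (D − 7):
  D = 27 − 7 = 20
  V = 41 − 4·20 = -39
  B = 73 + 6·(-39) = -161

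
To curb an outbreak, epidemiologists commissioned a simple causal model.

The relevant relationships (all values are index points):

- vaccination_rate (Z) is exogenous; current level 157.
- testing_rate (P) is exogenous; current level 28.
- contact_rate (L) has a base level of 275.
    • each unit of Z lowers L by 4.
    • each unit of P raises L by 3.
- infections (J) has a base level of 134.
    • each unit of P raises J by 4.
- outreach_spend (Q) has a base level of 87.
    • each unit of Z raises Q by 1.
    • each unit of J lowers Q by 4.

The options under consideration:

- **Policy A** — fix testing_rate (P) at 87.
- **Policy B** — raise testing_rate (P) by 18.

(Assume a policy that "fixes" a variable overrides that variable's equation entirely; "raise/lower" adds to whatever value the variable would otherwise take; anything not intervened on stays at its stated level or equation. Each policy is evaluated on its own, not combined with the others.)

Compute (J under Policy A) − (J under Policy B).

Policy A (P := 87):
  P = 87
  J = 134 + 4·87 = 482
Policy B (P + 18):
  P = 28 + 18 = 46
  J = 134 + 4·46 = 318
J: 482 − 318 = 164

164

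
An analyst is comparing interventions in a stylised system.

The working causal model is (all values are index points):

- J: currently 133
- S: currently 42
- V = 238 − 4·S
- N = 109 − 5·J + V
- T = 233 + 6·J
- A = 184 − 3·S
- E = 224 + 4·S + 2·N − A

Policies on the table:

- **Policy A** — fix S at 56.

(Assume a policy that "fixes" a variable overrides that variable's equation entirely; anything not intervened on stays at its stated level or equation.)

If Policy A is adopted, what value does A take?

Policy A (S := 56):
  S = 56
  A = 184 − 3·56 = 16

16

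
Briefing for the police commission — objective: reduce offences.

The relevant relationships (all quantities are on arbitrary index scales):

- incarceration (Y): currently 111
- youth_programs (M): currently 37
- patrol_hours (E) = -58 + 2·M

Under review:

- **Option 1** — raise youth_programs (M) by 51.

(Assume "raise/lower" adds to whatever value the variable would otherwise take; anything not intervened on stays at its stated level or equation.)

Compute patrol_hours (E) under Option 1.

Option 1 (M + 51):
  M = 37 + 51 = 88
  E = -58 + 2·88 = 118

118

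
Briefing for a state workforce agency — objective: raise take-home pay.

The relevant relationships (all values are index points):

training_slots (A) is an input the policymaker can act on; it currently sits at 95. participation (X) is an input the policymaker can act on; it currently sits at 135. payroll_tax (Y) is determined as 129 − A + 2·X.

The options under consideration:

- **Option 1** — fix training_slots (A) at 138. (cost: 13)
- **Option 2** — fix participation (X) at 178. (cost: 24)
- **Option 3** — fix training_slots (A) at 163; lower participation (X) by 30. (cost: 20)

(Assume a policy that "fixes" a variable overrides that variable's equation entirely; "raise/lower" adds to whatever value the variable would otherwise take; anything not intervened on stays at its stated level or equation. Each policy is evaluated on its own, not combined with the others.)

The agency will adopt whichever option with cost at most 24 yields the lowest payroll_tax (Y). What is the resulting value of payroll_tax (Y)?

176

Option 1 (A := 138):
  A = 138
  X = 135
  Y = 129 − 138 + 2·135 = 261
Option 2 (X := 178):
  A = 95
  X = 178
  Y = 129 − 95 + 2·178 = 390
Option 3 (A := 163, X − 30):
  A = 163
  X = 135 − 30 = 105
  Y = 129 − 163 + 2·105 = 176
Comparing — Option 1: Y=261, Option 2: Y=390, Option 3: Y=176. Lowest is 176 (Option 3).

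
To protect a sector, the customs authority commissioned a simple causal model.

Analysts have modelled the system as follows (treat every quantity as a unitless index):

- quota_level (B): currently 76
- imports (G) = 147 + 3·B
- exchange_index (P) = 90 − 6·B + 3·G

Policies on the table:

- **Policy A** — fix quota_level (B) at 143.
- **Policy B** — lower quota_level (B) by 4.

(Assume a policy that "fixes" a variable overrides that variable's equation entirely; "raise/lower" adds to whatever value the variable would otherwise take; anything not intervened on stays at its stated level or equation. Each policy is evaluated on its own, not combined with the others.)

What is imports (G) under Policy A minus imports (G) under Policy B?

213

Policy A (B := 143):
  B = 143
  G = 147 + 3·143 = 576
Policy B (B − 4):
  B = 76 − 4 = 72
  G = 147 + 3·72 = 363
G: 576 − 363 = 213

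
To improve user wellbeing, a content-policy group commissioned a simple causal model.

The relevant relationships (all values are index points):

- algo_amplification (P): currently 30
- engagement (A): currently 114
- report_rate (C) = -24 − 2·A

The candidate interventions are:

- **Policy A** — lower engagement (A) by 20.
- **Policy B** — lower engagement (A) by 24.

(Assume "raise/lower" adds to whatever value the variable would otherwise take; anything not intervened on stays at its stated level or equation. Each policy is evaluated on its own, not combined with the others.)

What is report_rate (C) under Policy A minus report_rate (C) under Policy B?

Policy A (A − 20):
  A = 114 − 20 = 94
  C = -24 − 2·94 = -212
Policy B (A − 24):
  A = 114 − 24 = 90
  C = -24 − 2·90 = -204
C: -212 − (-204) = -8

-8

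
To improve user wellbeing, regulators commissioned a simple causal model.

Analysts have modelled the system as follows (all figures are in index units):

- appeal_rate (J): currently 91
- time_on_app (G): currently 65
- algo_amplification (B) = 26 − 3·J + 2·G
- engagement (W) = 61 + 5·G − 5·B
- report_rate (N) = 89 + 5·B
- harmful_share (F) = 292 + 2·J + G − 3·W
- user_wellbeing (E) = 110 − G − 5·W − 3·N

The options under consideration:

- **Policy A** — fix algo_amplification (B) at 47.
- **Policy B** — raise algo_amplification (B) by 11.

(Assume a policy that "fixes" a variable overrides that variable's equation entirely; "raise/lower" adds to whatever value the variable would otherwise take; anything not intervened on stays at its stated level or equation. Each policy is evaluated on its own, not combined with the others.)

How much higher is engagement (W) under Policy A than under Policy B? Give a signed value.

-765

Policy A (B := 47):
  J = 91
  G = 65
  B = 47
  W = 61 + 5·65 − 5·47 = 151
Policy B (B + 11):
  J = 91
  G = 65
  B = 26 − 3·91 + 2·65 (+11 from intervention) = -106
  W = 61 + 5·65 − 5·(-106) = 916
W: 151 − 916 = -765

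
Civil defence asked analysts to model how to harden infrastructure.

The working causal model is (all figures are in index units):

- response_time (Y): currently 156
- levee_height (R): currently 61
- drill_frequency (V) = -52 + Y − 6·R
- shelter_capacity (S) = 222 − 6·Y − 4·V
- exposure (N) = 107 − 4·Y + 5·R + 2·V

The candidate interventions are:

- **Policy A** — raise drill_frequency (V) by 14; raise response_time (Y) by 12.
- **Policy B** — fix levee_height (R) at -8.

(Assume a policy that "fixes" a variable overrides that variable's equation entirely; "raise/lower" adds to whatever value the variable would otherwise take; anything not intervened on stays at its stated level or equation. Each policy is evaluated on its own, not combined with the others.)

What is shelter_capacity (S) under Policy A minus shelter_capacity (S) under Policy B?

1480

Policy A (V + 14, Y + 12):
  Y = 156 + 12 = 168
  R = 61
  V = -52 + 168 − 6·61 (+14 from intervention) = -236
  S = 222 − 6·168 − 4·(-236) = 158
Policy B (R := -8):
  Y = 156
  R = -8
  V = -52 + 156 − 6·(-8) = 152
  S = 222 − 6·156 − 4·152 = -1322
S: 158 − (-1322) = 1480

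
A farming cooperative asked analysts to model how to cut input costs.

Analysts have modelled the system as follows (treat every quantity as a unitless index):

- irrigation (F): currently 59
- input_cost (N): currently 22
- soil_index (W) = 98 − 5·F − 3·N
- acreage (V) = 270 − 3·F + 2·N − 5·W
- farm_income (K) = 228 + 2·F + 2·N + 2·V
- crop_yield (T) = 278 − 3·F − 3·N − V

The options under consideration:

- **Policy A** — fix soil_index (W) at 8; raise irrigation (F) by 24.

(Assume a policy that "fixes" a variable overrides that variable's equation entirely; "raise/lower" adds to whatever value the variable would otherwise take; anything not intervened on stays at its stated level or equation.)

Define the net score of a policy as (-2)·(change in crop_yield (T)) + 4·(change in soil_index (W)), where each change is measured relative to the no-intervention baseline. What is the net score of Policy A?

-1626

Baseline:
  F = 59
  N = 22
  W = 98 − 5·59 − 3·22 = -263
  V = 270 − 3·59 + 2·22 − 5·(-263) = 1452
  T = 278 − 3·59 − 3·22 − 1452 = -1417
Policy A (W := 8, F + 24):
  F = 59 + 24 = 83
  N = 22
  W = 8
  V = 270 − 3·83 + 2·22 − 5·8 = 25
  T = 278 − 3·83 − 3·22 − 25 = -62
ΔT = -62 − (-1417) = 1355; ΔW = 8 − (-263) = 271
Score = (-2)·1355 + 4·271 = -1626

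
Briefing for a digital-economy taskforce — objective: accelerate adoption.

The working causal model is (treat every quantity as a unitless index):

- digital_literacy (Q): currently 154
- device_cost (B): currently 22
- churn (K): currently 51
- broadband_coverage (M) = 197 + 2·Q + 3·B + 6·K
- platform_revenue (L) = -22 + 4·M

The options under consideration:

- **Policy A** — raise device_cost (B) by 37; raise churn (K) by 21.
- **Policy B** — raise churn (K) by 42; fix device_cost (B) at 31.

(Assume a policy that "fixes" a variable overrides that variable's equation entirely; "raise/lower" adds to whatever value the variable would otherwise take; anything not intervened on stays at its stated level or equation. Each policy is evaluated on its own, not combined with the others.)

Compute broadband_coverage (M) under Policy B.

Policy B (K + 42, B := 31):
  Q = 154
  B = 31
  K = 51 + 42 = 93
  M = 197 + 2·154 + 3·31 + 6·93 = 1156

1156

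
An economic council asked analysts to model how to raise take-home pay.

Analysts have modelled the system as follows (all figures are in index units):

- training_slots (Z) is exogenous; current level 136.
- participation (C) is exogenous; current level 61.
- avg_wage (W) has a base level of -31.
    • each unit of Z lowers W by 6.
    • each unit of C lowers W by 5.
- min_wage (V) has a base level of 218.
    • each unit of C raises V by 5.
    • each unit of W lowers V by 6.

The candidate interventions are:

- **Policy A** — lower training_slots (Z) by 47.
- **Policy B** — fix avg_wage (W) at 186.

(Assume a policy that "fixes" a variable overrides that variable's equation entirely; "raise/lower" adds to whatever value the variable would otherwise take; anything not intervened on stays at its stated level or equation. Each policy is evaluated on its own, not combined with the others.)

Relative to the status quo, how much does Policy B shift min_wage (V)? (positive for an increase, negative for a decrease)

Baseline:
  Z = 136
  C = 61
  W = -31 − 6·136 − 5·61 = -1152
  V = 218 + 5·61 − 6·(-1152) = 7435
Policy B (W := 186):
  Z = 136
  C = 61
  W = 186
  V = 218 + 5·61 − 6·186 = -593
Change in V: -593 − 7435 = -8028

-8028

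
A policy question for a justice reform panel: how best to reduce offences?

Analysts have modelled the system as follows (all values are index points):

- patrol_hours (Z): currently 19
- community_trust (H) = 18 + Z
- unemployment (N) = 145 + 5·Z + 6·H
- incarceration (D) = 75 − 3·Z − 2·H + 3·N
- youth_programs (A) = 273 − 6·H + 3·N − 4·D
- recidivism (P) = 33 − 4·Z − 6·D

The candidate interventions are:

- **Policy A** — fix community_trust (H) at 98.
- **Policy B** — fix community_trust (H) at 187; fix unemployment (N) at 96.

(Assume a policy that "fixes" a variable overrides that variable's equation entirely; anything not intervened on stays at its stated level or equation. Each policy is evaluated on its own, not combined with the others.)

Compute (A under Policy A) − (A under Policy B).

Policy A (H := 98):
  Z = 19
  H = 98
  N = 145 + 5·19 + 6·98 = 828
  D = 75 − 3·19 − 2·98 + 3·828 = 2306
  A = 273 − 6·98 + 3·828 − 4·2306 = -7055
Policy B (H := 187, N := 96):
  Z = 19
  H = 187
  N = 96
  D = 75 − 3·19 − 2·187 + 3·96 = -68
  A = 273 − 6·187 + 3·96 − 4·(-68) = -289
A: -7055 − (-289) = -6766

-6766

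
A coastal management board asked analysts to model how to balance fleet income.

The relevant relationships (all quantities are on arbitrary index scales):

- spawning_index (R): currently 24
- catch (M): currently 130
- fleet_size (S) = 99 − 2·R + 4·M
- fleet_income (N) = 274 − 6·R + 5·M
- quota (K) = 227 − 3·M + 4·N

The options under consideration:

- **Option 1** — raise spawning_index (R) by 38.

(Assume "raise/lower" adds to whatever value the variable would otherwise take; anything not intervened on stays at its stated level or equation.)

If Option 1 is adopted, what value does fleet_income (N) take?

552

Option 1 (R + 38):
  R = 24 + 38 = 62
  M = 130
  N = 274 − 6·62 + 5·130 = 552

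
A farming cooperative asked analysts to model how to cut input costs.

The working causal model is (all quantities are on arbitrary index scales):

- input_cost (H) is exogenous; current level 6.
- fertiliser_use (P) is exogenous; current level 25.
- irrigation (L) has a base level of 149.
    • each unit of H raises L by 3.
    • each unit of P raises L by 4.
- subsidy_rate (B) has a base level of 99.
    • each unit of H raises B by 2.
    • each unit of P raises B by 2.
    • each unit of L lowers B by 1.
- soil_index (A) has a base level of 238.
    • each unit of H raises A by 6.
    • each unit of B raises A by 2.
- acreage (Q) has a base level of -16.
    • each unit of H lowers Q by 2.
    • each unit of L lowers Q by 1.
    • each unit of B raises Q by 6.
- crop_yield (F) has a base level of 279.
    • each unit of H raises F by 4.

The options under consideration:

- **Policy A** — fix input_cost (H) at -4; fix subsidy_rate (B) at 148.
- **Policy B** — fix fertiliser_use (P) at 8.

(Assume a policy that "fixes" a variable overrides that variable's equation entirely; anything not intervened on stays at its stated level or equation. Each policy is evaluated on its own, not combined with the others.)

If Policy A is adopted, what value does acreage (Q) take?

Policy A (H := -4, B := 148):
  H = -4
  P = 25
  L = 149 + 3·(-4) + 4·25 = 237
  B = 148
  Q = -16 − 2·(-4) − 237 + 6·148 = 643

643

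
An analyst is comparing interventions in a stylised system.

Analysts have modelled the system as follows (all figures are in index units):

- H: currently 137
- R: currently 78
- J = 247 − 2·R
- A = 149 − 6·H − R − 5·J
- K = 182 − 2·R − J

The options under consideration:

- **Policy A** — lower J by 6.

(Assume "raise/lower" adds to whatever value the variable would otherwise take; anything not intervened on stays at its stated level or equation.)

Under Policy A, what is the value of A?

Policy A (J − 6):
  H = 137
  R = 78
  J = 247 − 2·78 (−6 from intervention) = 85
  A = 149 − 6·137 − 78 − 5·85 = -1176

-1176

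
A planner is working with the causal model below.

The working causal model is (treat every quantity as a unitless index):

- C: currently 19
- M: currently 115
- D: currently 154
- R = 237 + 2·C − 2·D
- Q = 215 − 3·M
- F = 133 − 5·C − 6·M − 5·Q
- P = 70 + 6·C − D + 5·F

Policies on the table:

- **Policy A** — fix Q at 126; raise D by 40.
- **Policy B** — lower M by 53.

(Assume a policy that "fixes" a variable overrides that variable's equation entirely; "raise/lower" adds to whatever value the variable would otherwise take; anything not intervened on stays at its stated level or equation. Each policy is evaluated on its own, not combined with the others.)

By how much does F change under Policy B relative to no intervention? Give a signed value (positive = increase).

-477

Baseline:
  C = 19
  M = 115
  Q = 215 − 3·115 = -130
  F = 133 − 5·19 − 6·115 − 5·(-130) = -2
Policy B (M − 53):
  C = 19
  M = 115 − 53 = 62
  Q = 215 − 3·62 = 29
  F = 133 − 5·19 − 6·62 − 5·29 = -479
Change in F: -479 − (-2) = -477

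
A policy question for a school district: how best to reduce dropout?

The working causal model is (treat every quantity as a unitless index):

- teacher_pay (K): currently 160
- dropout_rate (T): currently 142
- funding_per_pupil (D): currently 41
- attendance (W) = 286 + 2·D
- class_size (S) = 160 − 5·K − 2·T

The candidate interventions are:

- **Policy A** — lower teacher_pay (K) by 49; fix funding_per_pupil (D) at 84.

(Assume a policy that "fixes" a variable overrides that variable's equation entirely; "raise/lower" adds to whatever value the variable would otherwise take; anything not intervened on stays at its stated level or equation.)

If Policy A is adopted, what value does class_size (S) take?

-679

Policy A (K − 49, D := 84):
  K = 160 − 49 = 111
  T = 142
  S = 160 − 5·111 − 2·142 = -679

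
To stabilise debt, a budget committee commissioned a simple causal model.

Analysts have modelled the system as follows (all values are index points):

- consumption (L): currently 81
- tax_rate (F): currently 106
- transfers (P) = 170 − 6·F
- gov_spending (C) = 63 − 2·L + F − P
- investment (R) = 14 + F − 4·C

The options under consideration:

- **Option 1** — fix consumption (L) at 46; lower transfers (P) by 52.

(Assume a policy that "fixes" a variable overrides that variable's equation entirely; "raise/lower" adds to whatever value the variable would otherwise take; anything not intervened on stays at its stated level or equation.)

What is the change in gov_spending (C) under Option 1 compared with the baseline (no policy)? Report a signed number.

Baseline:
  L = 81
  F = 106
  P = 170 − 6·106 = -466
  C = 63 − 2·81 + 106 − (-466) = 473
Option 1 (L := 46, P − 52):
  L = 46
  F = 106
  P = 170 − 6·106 (−52 from intervention) = -518
  C = 63 − 2·46 + 106 − (-518) = 595
Change in C: 595 − 473 = 122

122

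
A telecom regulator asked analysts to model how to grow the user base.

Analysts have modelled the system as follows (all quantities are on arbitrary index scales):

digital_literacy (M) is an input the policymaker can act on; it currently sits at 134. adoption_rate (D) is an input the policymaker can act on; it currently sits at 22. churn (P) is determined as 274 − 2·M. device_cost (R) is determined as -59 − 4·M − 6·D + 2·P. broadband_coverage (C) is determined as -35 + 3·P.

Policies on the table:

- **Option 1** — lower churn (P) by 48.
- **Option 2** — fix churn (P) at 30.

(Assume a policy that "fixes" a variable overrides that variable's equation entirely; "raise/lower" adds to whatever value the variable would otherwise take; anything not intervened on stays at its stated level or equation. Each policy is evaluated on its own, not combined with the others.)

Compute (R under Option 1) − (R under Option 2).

Option 1 (P − 48):
  M = 134
  D = 22
  P = 274 − 2·134 (−48 from intervention) = -42
  R = -59 − 4·134 − 6·22 + 2·(-42) = -811
Option 2 (P := 30):
  M = 134
  D = 22
  P = 30
  R = -59 − 4·134 − 6·22 + 2·30 = -667
R: -811 − (-667) = -144

-144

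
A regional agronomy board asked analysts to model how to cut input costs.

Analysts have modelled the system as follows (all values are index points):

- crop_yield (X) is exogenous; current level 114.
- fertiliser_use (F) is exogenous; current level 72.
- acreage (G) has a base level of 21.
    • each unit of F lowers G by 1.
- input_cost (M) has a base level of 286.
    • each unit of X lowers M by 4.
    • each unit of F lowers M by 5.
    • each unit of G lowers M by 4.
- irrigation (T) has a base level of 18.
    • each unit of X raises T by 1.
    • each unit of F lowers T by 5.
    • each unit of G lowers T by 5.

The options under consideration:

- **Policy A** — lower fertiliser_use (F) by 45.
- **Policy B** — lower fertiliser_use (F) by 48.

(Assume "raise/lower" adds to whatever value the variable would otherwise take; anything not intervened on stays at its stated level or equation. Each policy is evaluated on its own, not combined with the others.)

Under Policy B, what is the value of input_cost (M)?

Policy B (F − 48):
  X = 114
  F = 72 − 48 = 24
  G = 21 − 24 = -3
  M = 286 − 4·114 − 5·24 − 4·(-3) = -278

-278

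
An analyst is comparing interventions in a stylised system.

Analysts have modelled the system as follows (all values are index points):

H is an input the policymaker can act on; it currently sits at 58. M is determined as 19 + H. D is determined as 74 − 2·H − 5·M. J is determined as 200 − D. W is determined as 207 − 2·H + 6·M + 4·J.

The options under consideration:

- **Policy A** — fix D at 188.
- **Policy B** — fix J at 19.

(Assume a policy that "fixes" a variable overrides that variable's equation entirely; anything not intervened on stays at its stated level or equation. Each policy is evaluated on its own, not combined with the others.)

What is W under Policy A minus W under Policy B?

Policy A (D := 188):
  H = 58
  M = 19 + 58 = 77
  D = 188
  J = 200 − 188 = 12
  W = 207 − 2·58 + 6·77 + 4·12 = 601
Policy B (J := 19):
  H = 58
  M = 19 + 58 = 77
  D = 74 − 2·58 − 5·77 = -427
  J = 19
  W = 207 − 2·58 + 6·77 + 4·19 = 629
W: 601 − 629 = -28

-28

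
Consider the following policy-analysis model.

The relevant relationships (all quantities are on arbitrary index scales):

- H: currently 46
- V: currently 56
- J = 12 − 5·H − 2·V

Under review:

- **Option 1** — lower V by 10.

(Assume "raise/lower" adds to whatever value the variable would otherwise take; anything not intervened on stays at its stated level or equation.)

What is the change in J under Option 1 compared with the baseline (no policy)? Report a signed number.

20

Baseline:
  H = 46
  V = 56
  J = 12 − 5·46 − 2·56 = -330
Option 1 (V − 10):
  H = 46
  V = 56 − 10 = 46
  J = 12 − 5·46 − 2·46 = -310
Change in J: -310 − (-330) = 20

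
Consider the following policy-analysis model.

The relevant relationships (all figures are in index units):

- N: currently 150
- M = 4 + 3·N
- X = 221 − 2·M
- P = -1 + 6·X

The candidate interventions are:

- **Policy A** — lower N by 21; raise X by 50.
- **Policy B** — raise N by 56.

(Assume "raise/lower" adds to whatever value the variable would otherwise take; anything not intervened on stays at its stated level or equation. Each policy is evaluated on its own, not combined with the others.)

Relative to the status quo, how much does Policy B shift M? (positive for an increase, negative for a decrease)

168

Baseline:
  N = 150
  M = 4 + 3·150 = 454
Policy B (N + 56):
  N = 150 + 56 = 206
  M = 4 + 3·206 = 622
Change in M: 622 − 454 = 168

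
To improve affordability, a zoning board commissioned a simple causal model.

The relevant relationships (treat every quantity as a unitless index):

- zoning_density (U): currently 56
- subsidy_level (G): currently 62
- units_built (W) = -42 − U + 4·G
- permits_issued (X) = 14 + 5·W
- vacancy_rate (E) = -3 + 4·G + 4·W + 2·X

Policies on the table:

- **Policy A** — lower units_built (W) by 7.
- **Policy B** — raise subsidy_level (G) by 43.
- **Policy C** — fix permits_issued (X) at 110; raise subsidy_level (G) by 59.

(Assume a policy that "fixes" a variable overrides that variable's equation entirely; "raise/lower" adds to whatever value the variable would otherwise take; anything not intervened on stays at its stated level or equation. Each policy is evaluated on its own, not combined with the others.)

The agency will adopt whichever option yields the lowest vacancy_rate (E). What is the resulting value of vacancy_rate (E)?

2245

Policy A (W − 7):
  U = 56
  G = 62
  W = -42 − 56 + 4·62 (−7 from intervention) = 143
  X = 14 + 5·143 = 729
  E = -3 + 4·62 + 4·143 + 2·729 = 2275
Policy B (G + 43):
  U = 56
  G = 62 + 43 = 105
  W = -42 − 56 + 4·105 = 322
  X = 14 + 5·322 = 1624
  E = -3 + 4·105 + 4·322 + 2·1624 = 4953
Policy C (X := 110, G + 59):
  U = 56
  G = 62 + 59 = 121
  W = -42 − 56 + 4·121 = 386
  X = 110
  E = -3 + 4·121 + 4·386 + 2·110 = 2245
Comparing — Policy A: E=2275, Policy B: E=4953, Policy C: E=2245. Lowest is 2245 (Policy C).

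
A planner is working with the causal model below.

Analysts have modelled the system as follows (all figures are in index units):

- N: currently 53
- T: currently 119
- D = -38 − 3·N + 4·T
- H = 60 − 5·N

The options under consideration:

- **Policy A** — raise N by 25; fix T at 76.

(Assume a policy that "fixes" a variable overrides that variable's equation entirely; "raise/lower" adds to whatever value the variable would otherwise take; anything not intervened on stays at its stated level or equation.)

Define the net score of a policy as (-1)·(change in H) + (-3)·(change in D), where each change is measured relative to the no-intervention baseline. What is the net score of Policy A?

Baseline:
  N = 53
  T = 119
  D = -38 − 3·53 + 4·119 = 279
  H = 60 − 5·53 = -205
Policy A (N + 25, T := 76):
  N = 53 + 25 = 78
  T = 76
  D = -38 − 3·78 + 4·76 = 32
  H = 60 − 5·78 = -330
ΔH = -330 − (-205) = -125; ΔD = 32 − 279 = -247
Score = (-1)·(-125) + (-3)·(-247) = 866

866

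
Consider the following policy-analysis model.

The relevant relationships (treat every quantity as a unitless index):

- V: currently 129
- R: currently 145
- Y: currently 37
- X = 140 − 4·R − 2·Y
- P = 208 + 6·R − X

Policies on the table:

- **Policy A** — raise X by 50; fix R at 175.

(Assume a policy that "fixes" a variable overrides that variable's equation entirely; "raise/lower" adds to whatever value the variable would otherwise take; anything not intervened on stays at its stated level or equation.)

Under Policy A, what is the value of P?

Policy A (X + 50, R := 175):
  R = 175
  Y = 37
  X = 140 − 4·175 − 2·37 (+50 from intervention) = -584
  P = 208 + 6·175 − (-584) = 1842

1842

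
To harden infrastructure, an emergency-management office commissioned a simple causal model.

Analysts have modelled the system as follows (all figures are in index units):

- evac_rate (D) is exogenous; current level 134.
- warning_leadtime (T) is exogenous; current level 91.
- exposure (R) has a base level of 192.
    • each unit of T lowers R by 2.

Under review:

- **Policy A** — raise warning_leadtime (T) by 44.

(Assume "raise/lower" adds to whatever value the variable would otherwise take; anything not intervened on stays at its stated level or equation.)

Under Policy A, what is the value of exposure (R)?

-78

Policy A (T + 44):
  T = 91 + 44 = 135
  R = 192 − 2·135 = -78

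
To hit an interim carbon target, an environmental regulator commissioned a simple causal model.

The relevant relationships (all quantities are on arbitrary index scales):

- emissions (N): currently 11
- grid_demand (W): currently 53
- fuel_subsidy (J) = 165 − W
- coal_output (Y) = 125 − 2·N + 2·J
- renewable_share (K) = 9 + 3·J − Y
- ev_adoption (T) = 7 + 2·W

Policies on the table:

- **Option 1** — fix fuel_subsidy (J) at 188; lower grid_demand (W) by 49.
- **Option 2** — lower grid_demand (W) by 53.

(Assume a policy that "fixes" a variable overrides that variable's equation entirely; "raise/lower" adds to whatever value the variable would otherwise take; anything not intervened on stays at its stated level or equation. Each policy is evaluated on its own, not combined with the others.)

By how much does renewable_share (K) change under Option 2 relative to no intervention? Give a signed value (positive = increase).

53

Baseline:
  N = 11
  W = 53
  J = 165 − 53 = 112
  Y = 125 − 2·11 + 2·112 = 327
  K = 9 + 3·112 − 327 = 18
Option 2 (W − 53):
  N = 11
  W = 53 − 53 = 0
  J = 165 − 0 = 165
  Y = 125 − 2·11 + 2·165 = 433
  K = 9 + 3·165 − 433 = 71
Change in K: 71 − 18 = 53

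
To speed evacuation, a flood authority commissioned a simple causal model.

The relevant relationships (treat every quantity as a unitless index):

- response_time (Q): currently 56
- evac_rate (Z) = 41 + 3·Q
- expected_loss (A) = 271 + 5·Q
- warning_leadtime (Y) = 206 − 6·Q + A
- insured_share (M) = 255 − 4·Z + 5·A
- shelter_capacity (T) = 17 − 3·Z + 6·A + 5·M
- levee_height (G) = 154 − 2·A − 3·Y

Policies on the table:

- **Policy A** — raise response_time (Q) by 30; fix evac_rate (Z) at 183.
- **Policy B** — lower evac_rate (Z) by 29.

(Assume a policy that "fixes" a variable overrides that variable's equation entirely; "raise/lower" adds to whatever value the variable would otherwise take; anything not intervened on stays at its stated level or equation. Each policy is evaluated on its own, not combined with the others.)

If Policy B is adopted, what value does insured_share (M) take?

2290

Policy B (Z − 29):
  Q = 56
  Z = 41 + 3·56 (−29 from intervention) = 180
  A = 271 + 5·56 = 551
  M = 255 − 4·180 + 5·551 = 2290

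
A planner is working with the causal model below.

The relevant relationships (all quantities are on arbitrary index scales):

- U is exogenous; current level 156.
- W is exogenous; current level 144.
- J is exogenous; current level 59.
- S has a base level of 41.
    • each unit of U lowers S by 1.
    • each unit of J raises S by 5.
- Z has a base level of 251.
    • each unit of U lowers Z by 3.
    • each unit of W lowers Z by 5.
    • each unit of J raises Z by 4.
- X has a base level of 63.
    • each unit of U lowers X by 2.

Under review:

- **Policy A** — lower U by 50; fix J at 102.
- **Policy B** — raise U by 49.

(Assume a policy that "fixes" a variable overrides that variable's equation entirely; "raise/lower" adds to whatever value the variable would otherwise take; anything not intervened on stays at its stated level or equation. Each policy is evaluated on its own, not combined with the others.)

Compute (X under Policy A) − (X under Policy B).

198

Policy A (U − 50, J := 102):
  U = 156 − 50 = 106
  X = 63 − 2·106 = -149
Policy B (U + 49):
  U = 156 + 49 = 205
  X = 63 − 2·205 = -347
X: -149 − (-347) = 198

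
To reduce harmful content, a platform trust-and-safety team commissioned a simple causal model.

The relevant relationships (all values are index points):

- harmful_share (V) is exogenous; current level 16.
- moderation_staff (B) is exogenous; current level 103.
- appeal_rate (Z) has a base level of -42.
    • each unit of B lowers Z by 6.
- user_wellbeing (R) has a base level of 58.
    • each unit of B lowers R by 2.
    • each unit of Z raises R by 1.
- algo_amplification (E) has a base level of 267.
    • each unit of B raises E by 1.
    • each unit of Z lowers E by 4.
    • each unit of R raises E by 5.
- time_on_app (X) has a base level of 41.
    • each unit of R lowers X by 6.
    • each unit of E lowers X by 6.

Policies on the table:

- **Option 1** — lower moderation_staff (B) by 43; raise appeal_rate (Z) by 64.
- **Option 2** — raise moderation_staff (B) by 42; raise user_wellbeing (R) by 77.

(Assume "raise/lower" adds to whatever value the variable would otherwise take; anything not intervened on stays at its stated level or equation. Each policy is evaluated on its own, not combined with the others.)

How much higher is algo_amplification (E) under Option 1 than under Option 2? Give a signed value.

954

Option 1 (B − 43, Z + 64):
  B = 103 − 43 = 60
  Z = -42 − 6·60 (+64 from intervention) = -338
  R = 58 − 2·60 + (-338) = -400
  E = 267 + 60 − 4·(-338) + 5·(-400) = -321
Option 2 (B + 42, R + 77):
  B = 103 + 42 = 145
  Z = -42 − 6·145 = -912
  R = 58 − 2·145 + (-912) (+77 from intervention) = -1067
  E = 267 + 145 − 4·(-912) + 5·(-1067) = -1275
E: -321 − (-1275) = 954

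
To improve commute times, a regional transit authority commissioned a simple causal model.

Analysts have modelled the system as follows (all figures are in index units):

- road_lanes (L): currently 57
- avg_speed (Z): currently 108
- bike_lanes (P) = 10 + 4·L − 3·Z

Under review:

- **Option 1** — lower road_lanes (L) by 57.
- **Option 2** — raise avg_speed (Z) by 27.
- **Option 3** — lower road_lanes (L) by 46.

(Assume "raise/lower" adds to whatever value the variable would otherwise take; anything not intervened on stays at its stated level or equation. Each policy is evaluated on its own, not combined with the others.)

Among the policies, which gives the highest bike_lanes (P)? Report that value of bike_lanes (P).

-167

Option 1 (L − 57):
  L = 57 − 57 = 0
  Z = 108
  P = 10 + 4·0 − 3·108 = -314
Option 2 (Z + 27):
  L = 57
  Z = 108 + 27 = 135
  P = 10 + 4·57 − 3·135 = -167
Option 3 (L − 46):
  L = 57 − 46 = 11
  Z = 108
  P = 10 + 4·11 − 3·108 = -270
Comparing — Option 1: P=-314, Option 2: P=-167, Option 3: P=-270. Highest is -167 (Option 2).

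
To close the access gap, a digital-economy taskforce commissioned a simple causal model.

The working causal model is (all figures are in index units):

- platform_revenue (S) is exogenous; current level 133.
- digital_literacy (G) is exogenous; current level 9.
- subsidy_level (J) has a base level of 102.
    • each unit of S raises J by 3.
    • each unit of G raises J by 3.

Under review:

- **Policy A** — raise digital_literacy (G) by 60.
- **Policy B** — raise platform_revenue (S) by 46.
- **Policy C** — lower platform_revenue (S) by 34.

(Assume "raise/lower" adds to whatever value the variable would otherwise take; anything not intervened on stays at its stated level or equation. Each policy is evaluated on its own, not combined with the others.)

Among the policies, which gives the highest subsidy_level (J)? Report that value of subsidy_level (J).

Policy A (G + 60):
  S = 133
  G = 9 + 60 = 69
  J = 102 + 3·133 + 3·69 = 708
Policy B (S + 46):
  S = 133 + 46 = 179
  G = 9
  J = 102 + 3·179 + 3·9 = 666
Policy C (S − 34):
  S = 133 − 34 = 99
  G = 9
  J = 102 + 3·99 + 3·9 = 426
Comparing — Policy A: J=708, Policy B: J=666, Policy C: J=426. Highest is 708 (Policy A).

708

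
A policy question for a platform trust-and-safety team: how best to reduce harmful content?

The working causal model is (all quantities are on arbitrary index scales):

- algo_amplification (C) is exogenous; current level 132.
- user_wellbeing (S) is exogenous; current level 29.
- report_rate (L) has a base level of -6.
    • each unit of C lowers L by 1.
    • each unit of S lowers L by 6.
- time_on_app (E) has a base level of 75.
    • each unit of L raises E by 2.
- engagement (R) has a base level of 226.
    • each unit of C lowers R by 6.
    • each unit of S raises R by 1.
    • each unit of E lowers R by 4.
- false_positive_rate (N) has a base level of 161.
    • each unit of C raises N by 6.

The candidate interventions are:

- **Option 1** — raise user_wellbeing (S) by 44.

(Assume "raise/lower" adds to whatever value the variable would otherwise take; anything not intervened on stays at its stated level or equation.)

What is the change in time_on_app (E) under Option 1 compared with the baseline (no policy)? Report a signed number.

-528

Baseline:
  C = 132
  S = 29
  L = -6 − 132 − 6·29 = -312
  E = 75 + 2·(-312) = -549
Option 1 (S + 44):
  C = 132
  S = 29 + 44 = 73
  L = -6 − 132 − 6·73 = -576
  E = 75 + 2·(-576) = -1077
Change in E: -1077 − (-549) = -528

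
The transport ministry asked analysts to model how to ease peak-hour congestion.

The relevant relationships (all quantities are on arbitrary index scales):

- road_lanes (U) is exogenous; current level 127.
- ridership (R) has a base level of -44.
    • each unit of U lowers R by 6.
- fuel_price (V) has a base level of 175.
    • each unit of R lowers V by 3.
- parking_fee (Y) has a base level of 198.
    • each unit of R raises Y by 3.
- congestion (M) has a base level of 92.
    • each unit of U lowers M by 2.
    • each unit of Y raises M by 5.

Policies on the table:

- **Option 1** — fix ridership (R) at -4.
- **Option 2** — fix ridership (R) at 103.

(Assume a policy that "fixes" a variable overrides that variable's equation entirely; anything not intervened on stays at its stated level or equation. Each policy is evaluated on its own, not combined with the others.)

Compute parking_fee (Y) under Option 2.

507

Option 2 (R := 103):
  U = 127
  R = 103
  Y = 198 + 3·103 = 507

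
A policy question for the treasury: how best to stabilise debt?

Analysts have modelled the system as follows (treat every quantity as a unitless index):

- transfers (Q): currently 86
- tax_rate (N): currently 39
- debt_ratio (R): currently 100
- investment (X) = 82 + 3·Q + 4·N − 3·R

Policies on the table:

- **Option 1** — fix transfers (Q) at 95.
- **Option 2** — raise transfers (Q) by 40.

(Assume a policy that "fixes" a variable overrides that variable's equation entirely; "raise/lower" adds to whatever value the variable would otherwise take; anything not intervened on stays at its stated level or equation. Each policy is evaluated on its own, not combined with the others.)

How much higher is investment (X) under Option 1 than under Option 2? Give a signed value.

Option 1 (Q := 95):
  Q = 95
  N = 39
  R = 100
  X = 82 + 3·95 + 4·39 − 3·100 = 223
Option 2 (Q + 40):
  Q = 86 + 40 = 126
  N = 39
  R = 100
  X = 82 + 3·126 + 4·39 − 3·100 = 316
X: 223 − 316 = -93

-93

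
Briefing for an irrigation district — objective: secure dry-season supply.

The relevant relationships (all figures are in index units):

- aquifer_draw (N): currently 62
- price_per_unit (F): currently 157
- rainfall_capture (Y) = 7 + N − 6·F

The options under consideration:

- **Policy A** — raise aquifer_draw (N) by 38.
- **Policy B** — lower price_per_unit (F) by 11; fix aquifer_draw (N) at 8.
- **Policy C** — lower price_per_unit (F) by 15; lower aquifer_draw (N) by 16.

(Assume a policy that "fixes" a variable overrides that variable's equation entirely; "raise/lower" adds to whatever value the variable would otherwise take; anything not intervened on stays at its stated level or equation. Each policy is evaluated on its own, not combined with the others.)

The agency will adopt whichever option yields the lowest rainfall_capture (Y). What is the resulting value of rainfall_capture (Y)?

Policy A (N + 38):
  N = 62 + 38 = 100
  F = 157
  Y = 7 + 100 − 6·157 = -835
Policy B (F − 11, N := 8):
  N = 8
  F = 157 − 11 = 146
  Y = 7 + 8 − 6·146 = -861
Policy C (F − 15, N − 16):
  N = 62 − 16 = 46
  F = 157 − 15 = 142
  Y = 7 + 46 − 6·142 = -799
Comparing — Policy A: Y=-835, Policy B: Y=-861, Policy C: Y=-799. Lowest is -861 (Policy B).

-861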